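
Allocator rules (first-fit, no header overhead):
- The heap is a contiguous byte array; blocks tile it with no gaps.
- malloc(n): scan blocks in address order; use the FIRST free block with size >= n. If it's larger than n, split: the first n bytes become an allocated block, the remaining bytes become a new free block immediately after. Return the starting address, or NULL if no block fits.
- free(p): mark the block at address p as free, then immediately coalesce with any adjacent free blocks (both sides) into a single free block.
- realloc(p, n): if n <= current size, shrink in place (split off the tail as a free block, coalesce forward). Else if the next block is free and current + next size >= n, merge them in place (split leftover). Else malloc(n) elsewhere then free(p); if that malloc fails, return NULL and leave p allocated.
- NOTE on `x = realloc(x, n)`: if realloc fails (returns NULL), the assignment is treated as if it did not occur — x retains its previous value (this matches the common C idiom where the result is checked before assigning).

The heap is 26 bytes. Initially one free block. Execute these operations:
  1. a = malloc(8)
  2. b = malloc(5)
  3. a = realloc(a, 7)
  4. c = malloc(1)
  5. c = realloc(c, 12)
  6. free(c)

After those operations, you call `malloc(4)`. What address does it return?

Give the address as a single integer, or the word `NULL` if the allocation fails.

Answer: 13

Derivation:
Op 1: a = malloc(8) -> a = 0; heap: [0-7 ALLOC][8-25 FREE]
Op 2: b = malloc(5) -> b = 8; heap: [0-7 ALLOC][8-12 ALLOC][13-25 FREE]
Op 3: a = realloc(a, 7) -> a = 0; heap: [0-6 ALLOC][7-7 FREE][8-12 ALLOC][13-25 FREE]
Op 4: c = malloc(1) -> c = 7; heap: [0-6 ALLOC][7-7 ALLOC][8-12 ALLOC][13-25 FREE]
Op 5: c = realloc(c, 12) -> c = 13; heap: [0-6 ALLOC][7-7 FREE][8-12 ALLOC][13-24 ALLOC][25-25 FREE]
Op 6: free(c) -> (freed c); heap: [0-6 ALLOC][7-7 FREE][8-12 ALLOC][13-25 FREE]
malloc(4): first-fit scan over [0-6 ALLOC][7-7 FREE][8-12 ALLOC][13-25 FREE] -> 13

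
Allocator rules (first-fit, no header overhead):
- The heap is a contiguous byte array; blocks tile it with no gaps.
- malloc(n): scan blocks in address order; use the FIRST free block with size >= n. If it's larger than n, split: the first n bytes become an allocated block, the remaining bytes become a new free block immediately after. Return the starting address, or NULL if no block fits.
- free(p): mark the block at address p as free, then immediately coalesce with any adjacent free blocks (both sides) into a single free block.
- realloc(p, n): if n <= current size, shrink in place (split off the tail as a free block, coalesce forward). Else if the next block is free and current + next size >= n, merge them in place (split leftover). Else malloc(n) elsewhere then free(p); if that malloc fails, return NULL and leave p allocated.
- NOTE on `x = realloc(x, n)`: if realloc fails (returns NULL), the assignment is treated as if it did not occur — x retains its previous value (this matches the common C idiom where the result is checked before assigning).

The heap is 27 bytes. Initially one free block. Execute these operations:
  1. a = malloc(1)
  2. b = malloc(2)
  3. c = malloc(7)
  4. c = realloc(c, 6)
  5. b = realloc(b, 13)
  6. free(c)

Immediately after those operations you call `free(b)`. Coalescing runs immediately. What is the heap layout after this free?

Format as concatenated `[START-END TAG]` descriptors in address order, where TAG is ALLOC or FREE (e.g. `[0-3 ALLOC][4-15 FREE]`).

Answer: [0-0 ALLOC][1-26 FREE]

Derivation:
Op 1: a = malloc(1) -> a = 0; heap: [0-0 ALLOC][1-26 FREE]
Op 2: b = malloc(2) -> b = 1; heap: [0-0 ALLOC][1-2 ALLOC][3-26 FREE]
Op 3: c = malloc(7) -> c = 3; heap: [0-0 ALLOC][1-2 ALLOC][3-9 ALLOC][10-26 FREE]
Op 4: c = realloc(c, 6) -> c = 3; heap: [0-0 ALLOC][1-2 ALLOC][3-8 ALLOC][9-26 FREE]
Op 5: b = realloc(b, 13) -> b = 9; heap: [0-0 ALLOC][1-2 FREE][3-8 ALLOC][9-21 ALLOC][22-26 FREE]
Op 6: free(c) -> (freed c); heap: [0-0 ALLOC][1-8 FREE][9-21 ALLOC][22-26 FREE]
free(b): b = 9 -> block [9-21 ALLOC]; mark free, coalesce with adjacent free neighbors -> [0-0 ALLOC][1-26 FREE]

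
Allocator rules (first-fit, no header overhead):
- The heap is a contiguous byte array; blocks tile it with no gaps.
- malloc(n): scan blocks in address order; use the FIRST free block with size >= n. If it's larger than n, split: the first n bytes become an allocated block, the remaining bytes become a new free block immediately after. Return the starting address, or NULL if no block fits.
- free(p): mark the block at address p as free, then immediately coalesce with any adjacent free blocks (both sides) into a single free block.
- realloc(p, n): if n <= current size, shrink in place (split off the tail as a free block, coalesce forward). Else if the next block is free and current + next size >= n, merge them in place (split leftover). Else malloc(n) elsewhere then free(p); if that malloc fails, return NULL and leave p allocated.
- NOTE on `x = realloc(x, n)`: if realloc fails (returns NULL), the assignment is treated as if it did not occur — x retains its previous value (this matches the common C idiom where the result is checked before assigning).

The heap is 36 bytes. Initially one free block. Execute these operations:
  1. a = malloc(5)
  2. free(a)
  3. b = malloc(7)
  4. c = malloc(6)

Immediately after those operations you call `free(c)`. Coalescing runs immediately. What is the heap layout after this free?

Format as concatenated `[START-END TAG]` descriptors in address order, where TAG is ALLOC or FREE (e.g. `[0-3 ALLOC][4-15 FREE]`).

Answer: [0-6 ALLOC][7-35 FREE]

Derivation:
Op 1: a = malloc(5) -> a = 0; heap: [0-4 ALLOC][5-35 FREE]
Op 2: free(a) -> (freed a); heap: [0-35 FREE]
Op 3: b = malloc(7) -> b = 0; heap: [0-6 ALLOC][7-35 FREE]
Op 4: c = malloc(6) -> c = 7; heap: [0-6 ALLOC][7-12 ALLOC][13-35 FREE]
free(c): c = 7 -> block [7-12 ALLOC]; mark free, coalesce with adjacent free neighbors -> [0-6 ALLOC][7-35 FREE]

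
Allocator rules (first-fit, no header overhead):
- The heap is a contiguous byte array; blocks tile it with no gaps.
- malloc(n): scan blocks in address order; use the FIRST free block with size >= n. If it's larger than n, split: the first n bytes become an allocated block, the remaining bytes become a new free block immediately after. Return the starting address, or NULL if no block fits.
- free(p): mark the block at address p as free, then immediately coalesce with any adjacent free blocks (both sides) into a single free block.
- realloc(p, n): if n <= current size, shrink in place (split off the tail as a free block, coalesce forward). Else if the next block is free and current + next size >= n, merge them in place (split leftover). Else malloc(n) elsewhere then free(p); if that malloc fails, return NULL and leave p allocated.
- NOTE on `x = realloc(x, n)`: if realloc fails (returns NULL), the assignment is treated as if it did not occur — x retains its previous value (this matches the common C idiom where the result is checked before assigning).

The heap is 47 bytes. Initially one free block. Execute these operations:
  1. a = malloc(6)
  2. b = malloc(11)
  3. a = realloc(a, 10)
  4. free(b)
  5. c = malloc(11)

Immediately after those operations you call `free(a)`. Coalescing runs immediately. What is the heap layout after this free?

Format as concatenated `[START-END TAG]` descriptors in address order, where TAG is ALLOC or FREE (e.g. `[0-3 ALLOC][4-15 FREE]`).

Op 1: a = malloc(6) -> a = 0; heap: [0-5 ALLOC][6-46 FREE]
Op 2: b = malloc(11) -> b = 6; heap: [0-5 ALLOC][6-16 ALLOC][17-46 FREE]
Op 3: a = realloc(a, 10) -> a = 17; heap: [0-5 FREE][6-16 ALLOC][17-26 ALLOC][27-46 FREE]
Op 4: free(b) -> (freed b); heap: [0-16 FREE][17-26 ALLOC][27-46 FREE]
Op 5: c = malloc(11) -> c = 0; heap: [0-10 ALLOC][11-16 FREE][17-26 ALLOC][27-46 FREE]
free(a): a = 17 -> block [17-26 ALLOC]; mark free, coalesce with adjacent free neighbors -> [0-10 ALLOC][11-46 FREE]

Answer: [0-10 ALLOC][11-46 FREE]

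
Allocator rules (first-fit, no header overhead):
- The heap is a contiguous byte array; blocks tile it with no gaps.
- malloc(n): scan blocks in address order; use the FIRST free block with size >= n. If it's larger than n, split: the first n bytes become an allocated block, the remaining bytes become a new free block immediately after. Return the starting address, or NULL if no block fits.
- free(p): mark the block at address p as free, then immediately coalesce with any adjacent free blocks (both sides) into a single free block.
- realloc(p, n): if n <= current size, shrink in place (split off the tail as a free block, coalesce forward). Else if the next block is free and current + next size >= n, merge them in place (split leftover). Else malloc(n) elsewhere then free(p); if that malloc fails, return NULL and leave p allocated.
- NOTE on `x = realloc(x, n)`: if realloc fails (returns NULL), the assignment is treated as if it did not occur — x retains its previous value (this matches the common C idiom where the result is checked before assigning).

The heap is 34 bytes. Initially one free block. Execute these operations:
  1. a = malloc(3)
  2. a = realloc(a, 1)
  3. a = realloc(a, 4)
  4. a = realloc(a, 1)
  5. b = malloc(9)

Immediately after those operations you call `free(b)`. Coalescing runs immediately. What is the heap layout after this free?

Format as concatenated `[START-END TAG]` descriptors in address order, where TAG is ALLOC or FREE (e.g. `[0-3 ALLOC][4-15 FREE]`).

Op 1: a = malloc(3) -> a = 0; heap: [0-2 ALLOC][3-33 FREE]
Op 2: a = realloc(a, 1) -> a = 0; heap: [0-0 ALLOC][1-33 FREE]
Op 3: a = realloc(a, 4) -> a = 0; heap: [0-3 ALLOC][4-33 FREE]
Op 4: a = realloc(a, 1) -> a = 0; heap: [0-0 ALLOC][1-33 FREE]
Op 5: b = malloc(9) -> b = 1; heap: [0-0 ALLOC][1-9 ALLOC][10-33 FREE]
free(b): b = 1 -> block [1-9 ALLOC]; mark free, coalesce with adjacent free neighbors -> [0-0 ALLOC][1-33 FREE]

Answer: [0-0 ALLOC][1-33 FREE]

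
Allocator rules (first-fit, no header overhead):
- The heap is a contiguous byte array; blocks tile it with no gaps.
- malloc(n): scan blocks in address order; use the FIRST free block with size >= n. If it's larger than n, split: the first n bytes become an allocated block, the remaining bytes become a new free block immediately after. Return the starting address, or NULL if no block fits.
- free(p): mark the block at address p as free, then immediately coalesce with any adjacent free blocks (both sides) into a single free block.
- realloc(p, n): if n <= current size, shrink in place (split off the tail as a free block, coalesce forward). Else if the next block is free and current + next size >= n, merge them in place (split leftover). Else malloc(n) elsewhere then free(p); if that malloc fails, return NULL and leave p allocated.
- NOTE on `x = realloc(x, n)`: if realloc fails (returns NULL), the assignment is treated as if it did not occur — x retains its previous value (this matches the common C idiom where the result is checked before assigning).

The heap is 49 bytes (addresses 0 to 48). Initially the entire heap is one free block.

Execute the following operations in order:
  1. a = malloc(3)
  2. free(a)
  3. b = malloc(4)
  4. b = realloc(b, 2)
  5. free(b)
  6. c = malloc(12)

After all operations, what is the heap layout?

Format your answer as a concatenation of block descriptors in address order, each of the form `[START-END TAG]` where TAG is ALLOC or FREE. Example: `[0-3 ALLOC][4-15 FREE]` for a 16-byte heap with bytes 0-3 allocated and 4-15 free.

Op 1: a = malloc(3) -> a = 0; heap: [0-2 ALLOC][3-48 FREE]
Op 2: free(a) -> (freed a); heap: [0-48 FREE]
Op 3: b = malloc(4) -> b = 0; heap: [0-3 ALLOC][4-48 FREE]
Op 4: b = realloc(b, 2) -> b = 0; heap: [0-1 ALLOC][2-48 FREE]
Op 5: free(b) -> (freed b); heap: [0-48 FREE]
Op 6: c = malloc(12) -> c = 0; heap: [0-11 ALLOC][12-48 FREE]

Answer: [0-11 ALLOC][12-48 FREE]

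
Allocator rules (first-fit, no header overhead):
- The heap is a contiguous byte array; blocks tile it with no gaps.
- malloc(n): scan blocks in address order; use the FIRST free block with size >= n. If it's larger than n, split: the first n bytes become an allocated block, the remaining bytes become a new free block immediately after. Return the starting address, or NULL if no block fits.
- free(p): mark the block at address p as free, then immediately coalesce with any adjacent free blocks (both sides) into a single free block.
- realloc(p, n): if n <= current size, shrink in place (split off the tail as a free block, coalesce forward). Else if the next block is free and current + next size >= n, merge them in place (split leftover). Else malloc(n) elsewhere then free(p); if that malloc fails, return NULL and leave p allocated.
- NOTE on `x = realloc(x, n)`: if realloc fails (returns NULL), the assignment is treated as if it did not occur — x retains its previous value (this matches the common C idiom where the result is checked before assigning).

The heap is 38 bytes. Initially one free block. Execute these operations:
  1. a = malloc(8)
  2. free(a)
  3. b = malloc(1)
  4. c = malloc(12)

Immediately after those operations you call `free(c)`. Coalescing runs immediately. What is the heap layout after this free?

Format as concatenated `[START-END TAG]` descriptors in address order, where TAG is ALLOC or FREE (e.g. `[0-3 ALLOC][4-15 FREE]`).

Answer: [0-0 ALLOC][1-37 FREE]

Derivation:
Op 1: a = malloc(8) -> a = 0; heap: [0-7 ALLOC][8-37 FREE]
Op 2: free(a) -> (freed a); heap: [0-37 FREE]
Op 3: b = malloc(1) -> b = 0; heap: [0-0 ALLOC][1-37 FREE]
Op 4: c = malloc(12) -> c = 1; heap: [0-0 ALLOC][1-12 ALLOC][13-37 FREE]
free(c): c = 1 -> block [1-12 ALLOC]; mark free, coalesce with adjacent free neighbors -> [0-0 ALLOC][1-37 FREE]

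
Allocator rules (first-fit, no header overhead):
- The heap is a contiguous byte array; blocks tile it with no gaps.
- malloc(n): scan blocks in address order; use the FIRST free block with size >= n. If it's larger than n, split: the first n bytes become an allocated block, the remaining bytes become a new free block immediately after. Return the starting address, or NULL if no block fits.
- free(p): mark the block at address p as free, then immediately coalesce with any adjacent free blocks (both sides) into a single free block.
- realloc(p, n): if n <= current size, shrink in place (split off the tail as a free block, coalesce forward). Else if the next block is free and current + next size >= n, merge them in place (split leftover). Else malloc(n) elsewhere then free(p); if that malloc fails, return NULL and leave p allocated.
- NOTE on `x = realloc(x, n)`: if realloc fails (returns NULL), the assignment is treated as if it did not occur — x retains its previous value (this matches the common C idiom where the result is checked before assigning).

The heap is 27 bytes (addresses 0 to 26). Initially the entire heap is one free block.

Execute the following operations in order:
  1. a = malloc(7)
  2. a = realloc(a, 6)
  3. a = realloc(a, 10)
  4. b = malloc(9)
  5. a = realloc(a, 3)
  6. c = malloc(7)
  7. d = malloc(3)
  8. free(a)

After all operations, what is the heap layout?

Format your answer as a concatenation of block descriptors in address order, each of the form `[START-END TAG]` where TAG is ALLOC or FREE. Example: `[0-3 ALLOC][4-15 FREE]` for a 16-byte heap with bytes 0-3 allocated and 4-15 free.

Op 1: a = malloc(7) -> a = 0; heap: [0-6 ALLOC][7-26 FREE]
Op 2: a = realloc(a, 6) -> a = 0; heap: [0-5 ALLOC][6-26 FREE]
Op 3: a = realloc(a, 10) -> a = 0; heap: [0-9 ALLOC][10-26 FREE]
Op 4: b = malloc(9) -> b = 10; heap: [0-9 ALLOC][10-18 ALLOC][19-26 FREE]
Op 5: a = realloc(a, 3) -> a = 0; heap: [0-2 ALLOC][3-9 FREE][10-18 ALLOC][19-26 FREE]
Op 6: c = malloc(7) -> c = 3; heap: [0-2 ALLOC][3-9 ALLOC][10-18 ALLOC][19-26 FREE]
Op 7: d = malloc(3) -> d = 19; heap: [0-2 ALLOC][3-9 ALLOC][10-18 ALLOC][19-21 ALLOC][22-26 FREE]
Op 8: free(a) -> (freed a); heap: [0-2 FREE][3-9 ALLOC][10-18 ALLOC][19-21 ALLOC][22-26 FREE]

Answer: [0-2 FREE][3-9 ALLOC][10-18 ALLOC][19-21 ALLOC][22-26 FREE]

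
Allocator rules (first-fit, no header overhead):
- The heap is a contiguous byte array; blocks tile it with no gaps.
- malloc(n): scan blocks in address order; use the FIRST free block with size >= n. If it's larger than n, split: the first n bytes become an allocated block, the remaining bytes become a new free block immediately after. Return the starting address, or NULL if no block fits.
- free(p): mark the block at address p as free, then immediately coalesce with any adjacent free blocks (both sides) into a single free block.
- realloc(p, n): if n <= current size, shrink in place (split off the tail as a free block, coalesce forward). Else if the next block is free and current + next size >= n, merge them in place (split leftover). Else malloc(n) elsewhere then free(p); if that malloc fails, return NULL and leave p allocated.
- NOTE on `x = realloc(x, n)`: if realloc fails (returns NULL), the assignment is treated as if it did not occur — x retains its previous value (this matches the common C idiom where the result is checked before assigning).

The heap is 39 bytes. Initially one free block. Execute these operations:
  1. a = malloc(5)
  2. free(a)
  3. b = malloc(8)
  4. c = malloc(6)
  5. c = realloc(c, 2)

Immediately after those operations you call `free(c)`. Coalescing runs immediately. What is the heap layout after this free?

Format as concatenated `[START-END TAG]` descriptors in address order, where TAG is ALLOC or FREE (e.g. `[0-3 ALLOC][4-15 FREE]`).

Answer: [0-7 ALLOC][8-38 FREE]

Derivation:
Op 1: a = malloc(5) -> a = 0; heap: [0-4 ALLOC][5-38 FREE]
Op 2: free(a) -> (freed a); heap: [0-38 FREE]
Op 3: b = malloc(8) -> b = 0; heap: [0-7 ALLOC][8-38 FREE]
Op 4: c = malloc(6) -> c = 8; heap: [0-7 ALLOC][8-13 ALLOC][14-38 FREE]
Op 5: c = realloc(c, 2) -> c = 8; heap: [0-7 ALLOC][8-9 ALLOC][10-38 FREE]
free(c): c = 8 -> block [8-9 ALLOC]; mark free, coalesce with adjacent free neighbors -> [0-7 ALLOC][8-38 FREE]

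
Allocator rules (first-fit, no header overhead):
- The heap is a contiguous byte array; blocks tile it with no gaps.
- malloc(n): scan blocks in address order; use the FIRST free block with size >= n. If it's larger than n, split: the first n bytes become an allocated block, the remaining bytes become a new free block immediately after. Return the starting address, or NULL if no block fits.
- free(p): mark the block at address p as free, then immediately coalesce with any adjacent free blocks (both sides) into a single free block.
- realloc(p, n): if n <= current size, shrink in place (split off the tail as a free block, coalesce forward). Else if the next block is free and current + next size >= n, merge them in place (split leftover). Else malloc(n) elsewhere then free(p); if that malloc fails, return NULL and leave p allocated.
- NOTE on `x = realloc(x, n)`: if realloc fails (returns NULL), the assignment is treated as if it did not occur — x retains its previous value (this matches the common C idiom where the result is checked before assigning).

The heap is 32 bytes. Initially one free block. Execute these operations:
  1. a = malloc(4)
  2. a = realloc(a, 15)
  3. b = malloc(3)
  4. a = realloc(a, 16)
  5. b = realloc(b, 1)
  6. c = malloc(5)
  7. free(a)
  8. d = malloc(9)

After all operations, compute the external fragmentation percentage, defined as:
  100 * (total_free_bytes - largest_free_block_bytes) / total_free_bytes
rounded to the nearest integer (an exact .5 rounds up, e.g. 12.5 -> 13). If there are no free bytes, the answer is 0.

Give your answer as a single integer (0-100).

Op 1: a = malloc(4) -> a = 0; heap: [0-3 ALLOC][4-31 FREE]
Op 2: a = realloc(a, 15) -> a = 0; heap: [0-14 ALLOC][15-31 FREE]
Op 3: b = malloc(3) -> b = 15; heap: [0-14 ALLOC][15-17 ALLOC][18-31 FREE]
Op 4: a = realloc(a, 16) -> NULL (a unchanged); heap: [0-14 ALLOC][15-17 ALLOC][18-31 FREE]
Op 5: b = realloc(b, 1) -> b = 15; heap: [0-14 ALLOC][15-15 ALLOC][16-31 FREE]
Op 6: c = malloc(5) -> c = 16; heap: [0-14 ALLOC][15-15 ALLOC][16-20 ALLOC][21-31 FREE]
Op 7: free(a) -> (freed a); heap: [0-14 FREE][15-15 ALLOC][16-20 ALLOC][21-31 FREE]
Op 8: d = malloc(9) -> d = 0; heap: [0-8 ALLOC][9-14 FREE][15-15 ALLOC][16-20 ALLOC][21-31 FREE]
Free blocks: [6 11] total_free=17 largest=11 -> 100*(17-11)/17 = 600/17 ≈ 35.294 -> rounds to 35

Answer: 35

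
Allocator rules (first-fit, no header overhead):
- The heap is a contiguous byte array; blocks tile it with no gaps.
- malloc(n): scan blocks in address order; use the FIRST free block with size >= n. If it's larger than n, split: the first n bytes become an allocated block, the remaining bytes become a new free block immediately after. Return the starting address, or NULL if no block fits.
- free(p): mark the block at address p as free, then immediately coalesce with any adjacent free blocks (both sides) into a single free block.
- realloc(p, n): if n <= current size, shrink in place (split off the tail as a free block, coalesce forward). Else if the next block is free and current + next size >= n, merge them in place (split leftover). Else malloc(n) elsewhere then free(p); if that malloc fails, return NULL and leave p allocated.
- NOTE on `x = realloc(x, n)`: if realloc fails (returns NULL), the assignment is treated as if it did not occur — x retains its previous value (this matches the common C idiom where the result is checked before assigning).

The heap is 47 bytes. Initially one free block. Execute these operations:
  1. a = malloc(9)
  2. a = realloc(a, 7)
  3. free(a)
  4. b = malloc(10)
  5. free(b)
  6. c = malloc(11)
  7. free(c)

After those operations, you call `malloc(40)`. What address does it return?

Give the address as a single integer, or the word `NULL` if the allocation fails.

Answer: 0

Derivation:
Op 1: a = malloc(9) -> a = 0; heap: [0-8 ALLOC][9-46 FREE]
Op 2: a = realloc(a, 7) -> a = 0; heap: [0-6 ALLOC][7-46 FREE]
Op 3: free(a) -> (freed a); heap: [0-46 FREE]
Op 4: b = malloc(10) -> b = 0; heap: [0-9 ALLOC][10-46 FREE]
Op 5: free(b) -> (freed b); heap: [0-46 FREE]
Op 6: c = malloc(11) -> c = 0; heap: [0-10 ALLOC][11-46 FREE]
Op 7: free(c) -> (freed c); heap: [0-46 FREE]
malloc(40): first-fit scan over [0-46 FREE] -> 0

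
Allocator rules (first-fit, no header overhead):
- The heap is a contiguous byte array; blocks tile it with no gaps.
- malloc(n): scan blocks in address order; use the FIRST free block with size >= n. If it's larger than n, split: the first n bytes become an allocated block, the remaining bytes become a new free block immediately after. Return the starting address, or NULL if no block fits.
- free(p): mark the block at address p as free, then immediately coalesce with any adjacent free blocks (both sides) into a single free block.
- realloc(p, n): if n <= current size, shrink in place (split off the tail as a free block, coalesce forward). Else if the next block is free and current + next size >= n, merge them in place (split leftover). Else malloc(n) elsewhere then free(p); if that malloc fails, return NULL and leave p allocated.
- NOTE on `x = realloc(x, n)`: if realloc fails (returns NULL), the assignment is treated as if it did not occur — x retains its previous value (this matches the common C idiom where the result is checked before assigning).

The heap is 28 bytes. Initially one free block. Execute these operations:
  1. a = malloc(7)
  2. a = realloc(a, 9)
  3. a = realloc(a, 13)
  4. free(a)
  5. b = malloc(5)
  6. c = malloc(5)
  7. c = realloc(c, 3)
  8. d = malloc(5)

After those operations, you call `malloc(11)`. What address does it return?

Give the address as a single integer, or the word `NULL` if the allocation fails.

Op 1: a = malloc(7) -> a = 0; heap: [0-6 ALLOC][7-27 FREE]
Op 2: a = realloc(a, 9) -> a = 0; heap: [0-8 ALLOC][9-27 FREE]
Op 3: a = realloc(a, 13) -> a = 0; heap: [0-12 ALLOC][13-27 FREE]
Op 4: free(a) -> (freed a); heap: [0-27 FREE]
Op 5: b = malloc(5) -> b = 0; heap: [0-4 ALLOC][5-27 FREE]
Op 6: c = malloc(5) -> c = 5; heap: [0-4 ALLOC][5-9 ALLOC][10-27 FREE]
Op 7: c = realloc(c, 3) -> c = 5; heap: [0-4 ALLOC][5-7 ALLOC][8-27 FREE]
Op 8: d = malloc(5) -> d = 8; heap: [0-4 ALLOC][5-7 ALLOC][8-12 ALLOC][13-27 FREE]
malloc(11): first-fit scan over [0-4 ALLOC][5-7 ALLOC][8-12 ALLOC][13-27 FREE] -> 13

Answer: 13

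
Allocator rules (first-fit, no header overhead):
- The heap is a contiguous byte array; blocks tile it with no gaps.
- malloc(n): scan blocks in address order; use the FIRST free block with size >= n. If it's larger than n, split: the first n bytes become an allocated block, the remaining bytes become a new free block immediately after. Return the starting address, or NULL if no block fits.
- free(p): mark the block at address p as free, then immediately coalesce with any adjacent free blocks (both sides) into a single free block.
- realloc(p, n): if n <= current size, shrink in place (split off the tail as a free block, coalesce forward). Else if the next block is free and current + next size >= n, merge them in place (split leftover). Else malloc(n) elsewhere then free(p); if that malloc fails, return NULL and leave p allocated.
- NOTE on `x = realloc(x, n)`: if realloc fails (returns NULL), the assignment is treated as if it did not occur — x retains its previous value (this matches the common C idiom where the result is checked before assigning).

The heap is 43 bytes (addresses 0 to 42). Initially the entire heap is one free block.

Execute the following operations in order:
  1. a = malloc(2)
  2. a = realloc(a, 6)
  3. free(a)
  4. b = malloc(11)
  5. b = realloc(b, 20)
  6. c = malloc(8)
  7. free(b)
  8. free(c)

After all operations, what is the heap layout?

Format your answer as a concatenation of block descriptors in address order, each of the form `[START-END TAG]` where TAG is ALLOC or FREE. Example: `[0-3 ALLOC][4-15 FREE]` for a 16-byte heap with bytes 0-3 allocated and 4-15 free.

Op 1: a = malloc(2) -> a = 0; heap: [0-1 ALLOC][2-42 FREE]
Op 2: a = realloc(a, 6) -> a = 0; heap: [0-5 ALLOC][6-42 FREE]
Op 3: free(a) -> (freed a); heap: [0-42 FREE]
Op 4: b = malloc(11) -> b = 0; heap: [0-10 ALLOC][11-42 FREE]
Op 5: b = realloc(b, 20) -> b = 0; heap: [0-19 ALLOC][20-42 FREE]
Op 6: c = malloc(8) -> c = 20; heap: [0-19 ALLOC][20-27 ALLOC][28-42 FREE]
Op 7: free(b) -> (freed b); heap: [0-19 FREE][20-27 ALLOC][28-42 FREE]
Op 8: free(c) -> (freed c); heap: [0-42 FREE]

Answer: [0-42 FREE]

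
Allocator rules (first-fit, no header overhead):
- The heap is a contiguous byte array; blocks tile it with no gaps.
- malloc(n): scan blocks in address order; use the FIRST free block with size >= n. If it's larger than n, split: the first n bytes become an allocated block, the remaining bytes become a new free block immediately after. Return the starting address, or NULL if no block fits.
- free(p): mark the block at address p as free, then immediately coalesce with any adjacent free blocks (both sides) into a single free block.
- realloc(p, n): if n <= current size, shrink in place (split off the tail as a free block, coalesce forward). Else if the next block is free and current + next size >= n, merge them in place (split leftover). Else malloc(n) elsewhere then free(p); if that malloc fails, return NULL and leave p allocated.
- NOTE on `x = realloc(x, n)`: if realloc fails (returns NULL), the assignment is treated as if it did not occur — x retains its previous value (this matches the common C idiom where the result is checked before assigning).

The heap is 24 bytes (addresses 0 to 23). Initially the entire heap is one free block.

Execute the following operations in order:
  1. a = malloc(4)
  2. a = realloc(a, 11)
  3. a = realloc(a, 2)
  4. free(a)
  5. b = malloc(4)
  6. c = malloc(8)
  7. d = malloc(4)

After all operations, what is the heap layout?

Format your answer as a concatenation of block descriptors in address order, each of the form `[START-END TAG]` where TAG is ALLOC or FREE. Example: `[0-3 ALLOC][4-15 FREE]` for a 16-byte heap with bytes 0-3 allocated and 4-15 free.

Op 1: a = malloc(4) -> a = 0; heap: [0-3 ALLOC][4-23 FREE]
Op 2: a = realloc(a, 11) -> a = 0; heap: [0-10 ALLOC][11-23 FREE]
Op 3: a = realloc(a, 2) -> a = 0; heap: [0-1 ALLOC][2-23 FREE]
Op 4: free(a) -> (freed a); heap: [0-23 FREE]
Op 5: b = malloc(4) -> b = 0; heap: [0-3 ALLOC][4-23 FREE]
Op 6: c = malloc(8) -> c = 4; heap: [0-3 ALLOC][4-11 ALLOC][12-23 FREE]
Op 7: d = malloc(4) -> d = 12; heap: [0-3 ALLOC][4-11 ALLOC][12-15 ALLOC][16-23 FREE]

Answer: [0-3 ALLOC][4-11 ALLOC][12-15 ALLOC][16-23 FREE]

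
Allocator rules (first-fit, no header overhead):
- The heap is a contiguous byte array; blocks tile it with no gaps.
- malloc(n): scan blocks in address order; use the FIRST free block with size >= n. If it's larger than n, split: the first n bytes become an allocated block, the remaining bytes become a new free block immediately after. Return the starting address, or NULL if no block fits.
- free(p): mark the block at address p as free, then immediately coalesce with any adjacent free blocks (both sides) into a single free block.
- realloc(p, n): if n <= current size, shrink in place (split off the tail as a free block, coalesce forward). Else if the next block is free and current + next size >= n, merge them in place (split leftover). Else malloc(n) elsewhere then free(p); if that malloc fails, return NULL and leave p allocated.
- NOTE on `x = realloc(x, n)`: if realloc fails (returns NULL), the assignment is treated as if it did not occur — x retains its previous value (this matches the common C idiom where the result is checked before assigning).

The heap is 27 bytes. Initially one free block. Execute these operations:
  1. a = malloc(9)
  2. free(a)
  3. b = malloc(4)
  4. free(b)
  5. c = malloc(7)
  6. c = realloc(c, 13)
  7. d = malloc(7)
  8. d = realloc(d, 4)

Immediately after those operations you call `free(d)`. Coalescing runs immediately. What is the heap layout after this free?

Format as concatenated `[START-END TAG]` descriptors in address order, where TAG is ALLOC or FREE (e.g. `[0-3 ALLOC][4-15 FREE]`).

Op 1: a = malloc(9) -> a = 0; heap: [0-8 ALLOC][9-26 FREE]
Op 2: free(a) -> (freed a); heap: [0-26 FREE]
Op 3: b = malloc(4) -> b = 0; heap: [0-3 ALLOC][4-26 FREE]
Op 4: free(b) -> (freed b); heap: [0-26 FREE]
Op 5: c = malloc(7) -> c = 0; heap: [0-6 ALLOC][7-26 FREE]
Op 6: c = realloc(c, 13) -> c = 0; heap: [0-12 ALLOC][13-26 FREE]
Op 7: d = malloc(7) -> d = 13; heap: [0-12 ALLOC][13-19 ALLOC][20-26 FREE]
Op 8: d = realloc(d, 4) -> d = 13; heap: [0-12 ALLOC][13-16 ALLOC][17-26 FREE]
free(d): d = 13 -> block [13-16 ALLOC]; mark free, coalesce with adjacent free neighbors -> [0-12 ALLOC][13-26 FREE]

Answer: [0-12 ALLOC][13-26 FREE]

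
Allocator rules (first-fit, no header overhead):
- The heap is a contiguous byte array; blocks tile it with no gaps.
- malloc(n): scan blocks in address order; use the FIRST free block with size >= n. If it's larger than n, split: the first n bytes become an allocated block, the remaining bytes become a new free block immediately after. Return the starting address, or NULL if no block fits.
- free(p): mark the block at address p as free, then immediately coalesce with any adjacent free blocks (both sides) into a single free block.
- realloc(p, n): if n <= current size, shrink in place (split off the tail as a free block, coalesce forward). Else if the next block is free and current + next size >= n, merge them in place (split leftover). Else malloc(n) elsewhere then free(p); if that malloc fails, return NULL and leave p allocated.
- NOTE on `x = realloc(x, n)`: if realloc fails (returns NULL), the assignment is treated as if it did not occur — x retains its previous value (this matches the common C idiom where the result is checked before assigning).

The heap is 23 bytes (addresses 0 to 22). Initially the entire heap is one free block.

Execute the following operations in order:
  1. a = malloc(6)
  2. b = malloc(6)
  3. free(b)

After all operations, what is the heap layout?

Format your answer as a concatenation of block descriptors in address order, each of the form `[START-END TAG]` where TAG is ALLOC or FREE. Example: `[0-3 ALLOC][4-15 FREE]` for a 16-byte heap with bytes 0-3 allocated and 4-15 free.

Answer: [0-5 ALLOC][6-22 FREE]

Derivation:
Op 1: a = malloc(6) -> a = 0; heap: [0-5 ALLOC][6-22 FREE]
Op 2: b = malloc(6) -> b = 6; heap: [0-5 ALLOC][6-11 ALLOC][12-22 FREE]
Op 3: free(b) -> (freed b); heap: [0-5 ALLOC][6-22 FREE]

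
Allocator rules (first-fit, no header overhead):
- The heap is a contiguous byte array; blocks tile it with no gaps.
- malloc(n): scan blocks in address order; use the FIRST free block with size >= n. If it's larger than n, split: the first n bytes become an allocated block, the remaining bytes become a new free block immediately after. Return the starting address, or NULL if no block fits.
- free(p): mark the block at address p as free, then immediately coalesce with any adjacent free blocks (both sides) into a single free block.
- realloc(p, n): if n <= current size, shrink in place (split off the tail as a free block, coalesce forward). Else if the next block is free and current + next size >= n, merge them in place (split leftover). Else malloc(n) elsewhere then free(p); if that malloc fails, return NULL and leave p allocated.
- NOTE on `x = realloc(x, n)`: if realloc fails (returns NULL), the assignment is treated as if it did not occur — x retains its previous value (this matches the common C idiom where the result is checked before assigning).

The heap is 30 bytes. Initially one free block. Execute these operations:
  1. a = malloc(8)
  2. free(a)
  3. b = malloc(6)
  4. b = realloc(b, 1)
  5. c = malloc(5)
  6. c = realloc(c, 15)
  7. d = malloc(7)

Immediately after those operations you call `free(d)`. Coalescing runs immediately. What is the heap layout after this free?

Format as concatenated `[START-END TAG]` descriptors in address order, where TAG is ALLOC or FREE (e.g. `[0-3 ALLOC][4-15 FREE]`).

Op 1: a = malloc(8) -> a = 0; heap: [0-7 ALLOC][8-29 FREE]
Op 2: free(a) -> (freed a); heap: [0-29 FREE]
Op 3: b = malloc(6) -> b = 0; heap: [0-5 ALLOC][6-29 FREE]
Op 4: b = realloc(b, 1) -> b = 0; heap: [0-0 ALLOC][1-29 FREE]
Op 5: c = malloc(5) -> c = 1; heap: [0-0 ALLOC][1-5 ALLOC][6-29 FREE]
Op 6: c = realloc(c, 15) -> c = 1; heap: [0-0 ALLOC][1-15 ALLOC][16-29 FREE]
Op 7: d = malloc(7) -> d = 16; heap: [0-0 ALLOC][1-15 ALLOC][16-22 ALLOC][23-29 FREE]
free(d): d = 16 -> block [16-22 ALLOC]; mark free, coalesce with adjacent free neighbors -> [0-0 ALLOC][1-15 ALLOC][16-29 FREE]

Answer: [0-0 ALLOC][1-15 ALLOC][16-29 FREE]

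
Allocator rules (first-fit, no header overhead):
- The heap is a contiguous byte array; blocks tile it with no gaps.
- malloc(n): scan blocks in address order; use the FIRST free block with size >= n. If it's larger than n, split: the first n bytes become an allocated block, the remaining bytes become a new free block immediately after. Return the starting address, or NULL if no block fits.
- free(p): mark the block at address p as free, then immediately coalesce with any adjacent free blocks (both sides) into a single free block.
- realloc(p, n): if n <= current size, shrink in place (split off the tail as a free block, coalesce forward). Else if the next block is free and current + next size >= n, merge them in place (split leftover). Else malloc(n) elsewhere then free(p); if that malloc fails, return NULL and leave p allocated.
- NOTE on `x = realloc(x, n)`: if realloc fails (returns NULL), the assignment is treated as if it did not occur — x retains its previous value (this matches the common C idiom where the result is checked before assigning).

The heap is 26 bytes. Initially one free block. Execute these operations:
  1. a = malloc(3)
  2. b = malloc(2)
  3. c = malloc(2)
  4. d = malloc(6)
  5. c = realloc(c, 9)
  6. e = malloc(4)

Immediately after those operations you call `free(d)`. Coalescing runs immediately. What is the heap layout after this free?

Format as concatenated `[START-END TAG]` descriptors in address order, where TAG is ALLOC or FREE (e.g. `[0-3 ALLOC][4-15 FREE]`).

Op 1: a = malloc(3) -> a = 0; heap: [0-2 ALLOC][3-25 FREE]
Op 2: b = malloc(2) -> b = 3; heap: [0-2 ALLOC][3-4 ALLOC][5-25 FREE]
Op 3: c = malloc(2) -> c = 5; heap: [0-2 ALLOC][3-4 ALLOC][5-6 ALLOC][7-25 FREE]
Op 4: d = malloc(6) -> d = 7; heap: [0-2 ALLOC][3-4 ALLOC][5-6 ALLOC][7-12 ALLOC][13-25 FREE]
Op 5: c = realloc(c, 9) -> c = 13; heap: [0-2 ALLOC][3-4 ALLOC][5-6 FREE][7-12 ALLOC][13-21 ALLOC][22-25 FREE]
Op 6: e = malloc(4) -> e = 22; heap: [0-2 ALLOC][3-4 ALLOC][5-6 FREE][7-12 ALLOC][13-21 ALLOC][22-25 ALLOC]
free(d): d = 7 -> block [7-12 ALLOC]; mark free, coalesce with adjacent free neighbors -> [0-2 ALLOC][3-4 ALLOC][5-12 FREE][13-21 ALLOC][22-25 ALLOC]

Answer: [0-2 ALLOC][3-4 ALLOC][5-12 FREE][13-21 ALLOC][22-25 ALLOC]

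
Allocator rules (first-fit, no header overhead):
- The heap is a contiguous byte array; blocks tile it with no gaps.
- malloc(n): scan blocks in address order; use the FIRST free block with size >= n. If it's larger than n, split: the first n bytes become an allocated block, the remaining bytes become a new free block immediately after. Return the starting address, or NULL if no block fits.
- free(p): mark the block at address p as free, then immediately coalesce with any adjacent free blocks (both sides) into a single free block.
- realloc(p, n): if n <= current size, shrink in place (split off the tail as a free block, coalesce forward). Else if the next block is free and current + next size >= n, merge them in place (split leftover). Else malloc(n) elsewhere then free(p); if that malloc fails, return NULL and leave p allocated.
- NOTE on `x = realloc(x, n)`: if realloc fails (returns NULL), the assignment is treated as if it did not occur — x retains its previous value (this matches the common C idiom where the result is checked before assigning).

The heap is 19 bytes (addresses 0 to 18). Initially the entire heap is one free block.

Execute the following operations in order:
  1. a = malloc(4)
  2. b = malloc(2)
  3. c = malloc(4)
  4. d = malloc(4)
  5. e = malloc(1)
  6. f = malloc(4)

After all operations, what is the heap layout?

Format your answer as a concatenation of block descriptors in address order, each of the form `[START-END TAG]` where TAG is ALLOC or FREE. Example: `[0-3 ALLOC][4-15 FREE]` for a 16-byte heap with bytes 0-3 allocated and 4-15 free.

Answer: [0-3 ALLOC][4-5 ALLOC][6-9 ALLOC][10-13 ALLOC][14-14 ALLOC][15-18 ALLOC]

Derivation:
Op 1: a = malloc(4) -> a = 0; heap: [0-3 ALLOC][4-18 FREE]
Op 2: b = malloc(2) -> b = 4; heap: [0-3 ALLOC][4-5 ALLOC][6-18 FREE]
Op 3: c = malloc(4) -> c = 6; heap: [0-3 ALLOC][4-5 ALLOC][6-9 ALLOC][10-18 FREE]
Op 4: d = malloc(4) -> d = 10; heap: [0-3 ALLOC][4-5 ALLOC][6-9 ALLOC][10-13 ALLOC][14-18 FREE]
Op 5: e = malloc(1) -> e = 14; heap: [0-3 ALLOC][4-5 ALLOC][6-9 ALLOC][10-13 ALLOC][14-14 ALLOC][15-18 FREE]
Op 6: f = malloc(4) -> f = 15; heap: [0-3 ALLOC][4-5 ALLOC][6-9 ALLOC][10-13 ALLOC][14-14 ALLOC][15-18 ALLOC]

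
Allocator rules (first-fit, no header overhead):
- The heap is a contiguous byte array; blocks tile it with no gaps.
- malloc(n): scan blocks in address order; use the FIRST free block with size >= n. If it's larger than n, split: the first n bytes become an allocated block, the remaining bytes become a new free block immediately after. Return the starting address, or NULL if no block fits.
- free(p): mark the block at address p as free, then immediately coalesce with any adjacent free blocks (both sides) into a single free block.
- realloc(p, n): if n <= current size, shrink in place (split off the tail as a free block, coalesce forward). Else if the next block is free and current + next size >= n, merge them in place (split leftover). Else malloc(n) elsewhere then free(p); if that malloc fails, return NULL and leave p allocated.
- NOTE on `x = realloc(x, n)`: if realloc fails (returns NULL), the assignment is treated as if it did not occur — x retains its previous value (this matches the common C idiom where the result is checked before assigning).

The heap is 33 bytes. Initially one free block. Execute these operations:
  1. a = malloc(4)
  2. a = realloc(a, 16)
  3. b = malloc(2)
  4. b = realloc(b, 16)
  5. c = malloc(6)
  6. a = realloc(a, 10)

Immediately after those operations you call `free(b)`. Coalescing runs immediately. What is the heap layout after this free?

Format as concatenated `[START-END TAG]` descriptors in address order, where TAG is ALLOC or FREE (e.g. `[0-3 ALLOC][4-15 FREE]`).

Answer: [0-9 ALLOC][10-32 FREE]

Derivation:
Op 1: a = malloc(4) -> a = 0; heap: [0-3 ALLOC][4-32 FREE]
Op 2: a = realloc(a, 16) -> a = 0; heap: [0-15 ALLOC][16-32 FREE]
Op 3: b = malloc(2) -> b = 16; heap: [0-15 ALLOC][16-17 ALLOC][18-32 FREE]
Op 4: b = realloc(b, 16) -> b = 16; heap: [0-15 ALLOC][16-31 ALLOC][32-32 FREE]
Op 5: c = malloc(6) -> c = NULL; heap: [0-15 ALLOC][16-31 ALLOC][32-32 FREE]
Op 6: a = realloc(a, 10) -> a = 0; heap: [0-9 ALLOC][10-15 FREE][16-31 ALLOC][32-32 FREE]
free(b): b = 16 -> block [16-31 ALLOC]; mark free, coalesce with adjacent free neighbors -> [0-9 ALLOC][10-32 FREE]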